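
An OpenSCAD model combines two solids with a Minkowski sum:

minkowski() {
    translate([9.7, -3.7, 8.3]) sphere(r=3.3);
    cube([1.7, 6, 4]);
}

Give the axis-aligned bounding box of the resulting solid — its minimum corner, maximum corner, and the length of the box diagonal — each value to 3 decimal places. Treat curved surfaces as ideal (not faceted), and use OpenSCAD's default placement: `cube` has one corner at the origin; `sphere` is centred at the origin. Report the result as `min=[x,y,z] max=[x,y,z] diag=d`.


min=[6.400,-7.000,5.000] max=[14.700,5.600,15.600] diag=18.439

A = translate([9.7, -3.7, 8.3]) sphere(r=3.3) → bbox [6.4,-7,5] .. [13,-0.4,11.6]
B = cube([1.7, 6, 4]) → bbox [0,0,0] .. [1.7,6,4]
lo = A.lo+B.lo = [6.4+0, -7+0, 5+0] = [6.400,-7.000,5.000]
hi = A.hi+B.hi = [13+1.7, -0.4+6, 11.6+4] = [14.700,5.600,15.600]
diag = √(8.3²+12.6²+10.6²) = √340.01 = 18.439


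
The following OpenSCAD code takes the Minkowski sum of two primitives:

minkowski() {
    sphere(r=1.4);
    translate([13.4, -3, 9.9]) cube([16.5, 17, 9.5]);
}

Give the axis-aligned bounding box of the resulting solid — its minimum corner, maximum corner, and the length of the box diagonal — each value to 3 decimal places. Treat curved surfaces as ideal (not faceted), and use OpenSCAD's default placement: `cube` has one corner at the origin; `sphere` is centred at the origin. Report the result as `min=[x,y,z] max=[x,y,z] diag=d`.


min=[12.000,-4.400,8.500] max=[31.300,15.400,20.800] diag=30.263

A = translate([13.4, -3, 9.9]) cube([16.5, 17, 9.5]) → bbox [13.4,-3,9.9] .. [29.9,14,19.4]
B = sphere(r=1.4) → bbox [-1.4,-1.4,-1.4] .. [1.4,1.4,1.4]
lo = A.lo+B.lo = [13.4-1.4, -3-1.4, 9.9-1.4] = [12.000,-4.400,8.500]
hi = A.hi+B.hi = [29.9+1.4, 14+1.4, 19.4+1.4] = [31.300,15.400,20.800]
diag = √(19.3²+19.8²+12.3²) = √915.82 = 30.263


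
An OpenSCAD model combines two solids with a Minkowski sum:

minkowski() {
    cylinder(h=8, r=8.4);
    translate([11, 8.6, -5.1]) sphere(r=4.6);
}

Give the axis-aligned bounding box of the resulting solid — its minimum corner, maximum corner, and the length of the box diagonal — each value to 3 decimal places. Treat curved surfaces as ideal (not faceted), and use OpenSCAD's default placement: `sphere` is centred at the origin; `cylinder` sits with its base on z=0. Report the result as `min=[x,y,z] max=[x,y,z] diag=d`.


min=[-2.000,-4.400,-9.700] max=[24.000,21.600,7.500] diag=40.594

A = translate([11, 8.6, -5.1]) sphere(r=4.6) → bbox [6.4,4,-9.7] .. [15.6,13.2,-0.5]
B = cylinder(h=8, r=8.4) → bbox [-8.4,-8.4,0] .. [8.4,8.4,8]
lo = A.lo+B.lo = [6.4-8.4, 4-8.4, -9.7+0] = [-2.000,-4.400,-9.700]
hi = A.hi+B.hi = [15.6+8.4, 13.2+8.4, -0.5+8] = [24.000,21.600,7.500]
diag = √(26²+26²+17.2²) = √1647.84 = 40.594


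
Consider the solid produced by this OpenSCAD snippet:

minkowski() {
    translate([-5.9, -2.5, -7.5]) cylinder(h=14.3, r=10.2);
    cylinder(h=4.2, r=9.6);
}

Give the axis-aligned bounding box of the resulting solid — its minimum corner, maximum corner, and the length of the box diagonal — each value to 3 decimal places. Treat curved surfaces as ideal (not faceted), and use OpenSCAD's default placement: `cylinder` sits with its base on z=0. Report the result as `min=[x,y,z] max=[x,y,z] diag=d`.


min=[-25.700,-22.300,-7.500] max=[13.900,17.300,11.000] diag=58.979

A = translate([-5.9, -2.5, -7.5]) cylinder(h=14.3, r=10.2) → bbox [-16.1,-12.7,-7.5] .. [4.3,7.7,6.8]
B = cylinder(h=4.2, r=9.6) → bbox [-9.6,-9.6,0] .. [9.6,9.6,4.2]
lo = A.lo+B.lo = [-16.1-9.6, -12.7-9.6, -7.5+0] = [-25.700,-22.300,-7.500]
hi = A.hi+B.hi = [4.3+9.6, 7.7+9.6, 6.8+4.2] = [13.900,17.300,11.000]
diag = √(39.6²+39.6²+18.5²) = √3478.57 = 58.979


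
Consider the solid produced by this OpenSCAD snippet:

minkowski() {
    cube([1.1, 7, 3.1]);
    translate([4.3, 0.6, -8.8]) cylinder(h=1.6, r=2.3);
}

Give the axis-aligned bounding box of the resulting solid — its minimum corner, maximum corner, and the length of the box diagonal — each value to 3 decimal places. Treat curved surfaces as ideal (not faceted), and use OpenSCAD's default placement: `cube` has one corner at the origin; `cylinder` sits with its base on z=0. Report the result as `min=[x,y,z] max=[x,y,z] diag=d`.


min=[2.000,-1.700,-8.800] max=[7.700,9.900,-4.100] diag=13.753

A = translate([4.3, 0.6, -8.8]) cylinder(h=1.6, r=2.3) → bbox [2,-1.7,-8.8] .. [6.6,2.9,-7.2]
B = cube([1.1, 7, 3.1]) → bbox [0,0,0] .. [1.1,7,3.1]
lo = A.lo+B.lo = [2+0, -1.7+0, -8.8+0] = [2.000,-1.700,-8.800]
hi = A.hi+B.hi = [6.6+1.1, 2.9+7, -7.2+3.1] = [7.700,9.900,-4.100]
diag = √(5.7²+11.6²+4.7²) = √189.14 = 13.753


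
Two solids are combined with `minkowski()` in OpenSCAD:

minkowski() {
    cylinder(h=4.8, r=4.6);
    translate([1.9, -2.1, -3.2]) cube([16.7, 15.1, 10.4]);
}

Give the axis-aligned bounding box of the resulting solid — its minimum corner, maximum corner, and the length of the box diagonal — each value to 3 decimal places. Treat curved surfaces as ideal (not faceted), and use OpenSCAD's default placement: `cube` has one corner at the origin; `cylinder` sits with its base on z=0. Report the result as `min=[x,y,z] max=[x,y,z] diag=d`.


min=[-2.700,-6.700,-3.200] max=[23.200,17.600,12.000] diag=38.631

A = translate([1.9, -2.1, -3.2]) cube([16.7, 15.1, 10.4]) → bbox [1.9,-2.1,-3.2] .. [18.6,13,7.2]
B = cylinder(h=4.8, r=4.6) → bbox [-4.6,-4.6,0] .. [4.6,4.6,4.8]
lo = A.lo+B.lo = [1.9-4.6, -2.1-4.6, -3.2+0] = [-2.700,-6.700,-3.200]
hi = A.hi+B.hi = [18.6+4.6, 13+4.6, 7.2+4.8] = [23.200,17.600,12.000]
diag = √(25.9²+24.3²+15.2²) = √1492.34 = 38.631


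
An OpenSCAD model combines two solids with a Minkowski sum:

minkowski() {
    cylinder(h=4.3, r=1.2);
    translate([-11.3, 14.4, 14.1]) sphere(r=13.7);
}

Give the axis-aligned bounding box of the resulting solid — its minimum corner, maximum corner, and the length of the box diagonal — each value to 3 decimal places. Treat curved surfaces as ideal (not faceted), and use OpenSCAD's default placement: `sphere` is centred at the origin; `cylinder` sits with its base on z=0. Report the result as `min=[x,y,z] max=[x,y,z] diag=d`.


A = translate([-11.3, 14.4, 14.1]) sphere(r=13.7) → bbox [-25,0.7,0.4] .. [2.4,28.1,27.8]
B = cylinder(h=4.3, r=1.2) → bbox [-1.2,-1.2,0] .. [1.2,1.2,4.3]
lo = A.lo+B.lo = [-25-1.2, 0.7-1.2, 0.4+0] = [-26.200,-0.500,0.400]
hi = A.hi+B.hi = [2.4+1.2, 28.1+1.2, 27.8+4.3] = [3.600,29.300,32.100]
diag = √(29.8²+29.8²+31.7²) = √2780.97 = 52.735

min=[-26.200,-0.500,0.400] max=[3.600,29.300,32.100] diag=52.735


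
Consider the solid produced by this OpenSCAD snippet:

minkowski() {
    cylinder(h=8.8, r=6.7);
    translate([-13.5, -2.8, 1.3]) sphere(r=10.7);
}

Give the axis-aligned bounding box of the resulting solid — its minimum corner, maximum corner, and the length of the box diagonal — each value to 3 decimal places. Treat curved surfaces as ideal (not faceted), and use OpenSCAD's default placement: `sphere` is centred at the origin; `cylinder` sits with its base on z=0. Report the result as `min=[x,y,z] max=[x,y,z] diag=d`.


min=[-30.900,-20.200,-9.400] max=[3.900,14.600,20.800] diag=57.742

A = translate([-13.5, -2.8, 1.3]) sphere(r=10.7) → bbox [-24.2,-13.5,-9.4] .. [-2.8,7.9,12]
B = cylinder(h=8.8, r=6.7) → bbox [-6.7,-6.7,0] .. [6.7,6.7,8.8]
lo = A.lo+B.lo = [-24.2-6.7, -13.5-6.7, -9.4+0] = [-30.900,-20.200,-9.400]
hi = A.hi+B.hi = [-2.8+6.7, 7.9+6.7, 12+8.8] = [3.900,14.600,20.800]
diag = √(34.8²+34.8²+30.2²) = √3334.12 = 57.742


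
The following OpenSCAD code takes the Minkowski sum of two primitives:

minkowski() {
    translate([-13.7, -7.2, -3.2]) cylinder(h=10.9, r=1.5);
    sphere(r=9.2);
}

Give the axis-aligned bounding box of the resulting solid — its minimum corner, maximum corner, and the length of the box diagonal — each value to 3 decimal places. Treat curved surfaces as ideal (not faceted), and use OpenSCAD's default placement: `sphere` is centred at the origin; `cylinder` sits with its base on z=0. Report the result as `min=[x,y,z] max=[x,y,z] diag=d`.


min=[-24.400,-17.900,-12.400] max=[-3.000,3.500,16.900] diag=42.124

A = translate([-13.7, -7.2, -3.2]) cylinder(h=10.9, r=1.5) → bbox [-15.2,-8.7,-3.2] .. [-12.2,-5.7,7.7]
B = sphere(r=9.2) → bbox [-9.2,-9.2,-9.2] .. [9.2,9.2,9.2]
lo = A.lo+B.lo = [-15.2-9.2, -8.7-9.2, -3.2-9.2] = [-24.400,-17.900,-12.400]
hi = A.hi+B.hi = [-12.2+9.2, -5.7+9.2, 7.7+9.2] = [-3.000,3.500,16.900]
diag = √(21.4²+21.4²+29.3²) = √1774.41 = 42.124


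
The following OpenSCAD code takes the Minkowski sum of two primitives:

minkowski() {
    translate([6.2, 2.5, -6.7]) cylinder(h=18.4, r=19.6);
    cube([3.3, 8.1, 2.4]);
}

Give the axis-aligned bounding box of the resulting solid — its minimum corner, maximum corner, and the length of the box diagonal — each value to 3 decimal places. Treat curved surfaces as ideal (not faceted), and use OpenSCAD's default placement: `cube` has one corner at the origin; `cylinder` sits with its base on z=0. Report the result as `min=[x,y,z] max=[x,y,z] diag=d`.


min=[-13.400,-17.100,-6.700] max=[29.100,30.200,14.100] diag=66.904

A = translate([6.2, 2.5, -6.7]) cylinder(h=18.4, r=19.6) → bbox [-13.4,-17.1,-6.7] .. [25.8,22.1,11.7]
B = cube([3.3, 8.1, 2.4]) → bbox [0,0,0] .. [3.3,8.1,2.4]
lo = A.lo+B.lo = [-13.4+0, -17.1+0, -6.7+0] = [-13.400,-17.100,-6.700]
hi = A.hi+B.hi = [25.8+3.3, 22.1+8.1, 11.7+2.4] = [29.100,30.200,14.100]
diag = √(42.5²+47.3²+20.8²) = √4476.18 = 66.904


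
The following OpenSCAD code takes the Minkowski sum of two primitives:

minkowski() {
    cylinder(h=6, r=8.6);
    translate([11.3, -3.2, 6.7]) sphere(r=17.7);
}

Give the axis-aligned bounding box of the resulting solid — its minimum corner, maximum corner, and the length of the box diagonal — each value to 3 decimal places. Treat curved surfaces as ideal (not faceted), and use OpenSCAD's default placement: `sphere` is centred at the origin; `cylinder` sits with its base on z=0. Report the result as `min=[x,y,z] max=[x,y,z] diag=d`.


A = translate([11.3, -3.2, 6.7]) sphere(r=17.7) → bbox [-6.4,-20.9,-11] .. [29,14.5,24.4]
B = cylinder(h=6, r=8.6) → bbox [-8.6,-8.6,0] .. [8.6,8.6,6]
lo = A.lo+B.lo = [-6.4-8.6, -20.9-8.6, -11+0] = [-15.000,-29.500,-11.000]
hi = A.hi+B.hi = [29+8.6, 14.5+8.6, 24.4+6] = [37.600,23.100,30.400]
diag = √(52.6²+52.6²+41.4²) = √7247.48 = 85.132

min=[-15.000,-29.500,-11.000] max=[37.600,23.100,30.400] diag=85.132


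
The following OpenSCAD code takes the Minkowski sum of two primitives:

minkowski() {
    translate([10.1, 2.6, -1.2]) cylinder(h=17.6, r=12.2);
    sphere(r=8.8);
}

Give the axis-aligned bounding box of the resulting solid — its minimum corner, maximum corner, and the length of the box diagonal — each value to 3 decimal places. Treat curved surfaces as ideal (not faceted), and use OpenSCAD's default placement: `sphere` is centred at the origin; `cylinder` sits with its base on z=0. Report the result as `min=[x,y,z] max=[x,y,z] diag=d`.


A = translate([10.1, 2.6, -1.2]) cylinder(h=17.6, r=12.2) → bbox [-2.1,-9.6,-1.2] .. [22.3,14.8,16.4]
B = sphere(r=8.8) → bbox [-8.8,-8.8,-8.8] .. [8.8,8.8,8.8]
lo = A.lo+B.lo = [-2.1-8.8, -9.6-8.8, -1.2-8.8] = [-10.900,-18.400,-10.000]
hi = A.hi+B.hi = [22.3+8.8, 14.8+8.8, 16.4+8.8] = [31.100,23.600,25.200]
diag = √(42²+42²+35.2²) = √4767.04 = 69.044

min=[-10.900,-18.400,-10.000] max=[31.100,23.600,25.200] diag=69.044


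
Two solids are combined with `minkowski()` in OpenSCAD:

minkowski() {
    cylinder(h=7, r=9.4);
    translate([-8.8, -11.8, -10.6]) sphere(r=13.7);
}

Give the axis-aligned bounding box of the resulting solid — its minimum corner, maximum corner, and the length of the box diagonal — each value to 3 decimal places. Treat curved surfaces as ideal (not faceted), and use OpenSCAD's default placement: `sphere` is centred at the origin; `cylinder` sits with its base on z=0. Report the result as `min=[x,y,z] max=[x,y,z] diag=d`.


A = translate([-8.8, -11.8, -10.6]) sphere(r=13.7) → bbox [-22.5,-25.5,-24.3] .. [4.9,1.9,3.1]
B = cylinder(h=7, r=9.4) → bbox [-9.4,-9.4,0] .. [9.4,9.4,7]
lo = A.lo+B.lo = [-22.5-9.4, -25.5-9.4, -24.3+0] = [-31.900,-34.900,-24.300]
hi = A.hi+B.hi = [4.9+9.4, 1.9+9.4, 3.1+7] = [14.300,11.300,10.100]
diag = √(46.2²+46.2²+34.4²) = √5452.24 = 73.839

min=[-31.900,-34.900,-24.300] max=[14.300,11.300,10.100] diag=73.839


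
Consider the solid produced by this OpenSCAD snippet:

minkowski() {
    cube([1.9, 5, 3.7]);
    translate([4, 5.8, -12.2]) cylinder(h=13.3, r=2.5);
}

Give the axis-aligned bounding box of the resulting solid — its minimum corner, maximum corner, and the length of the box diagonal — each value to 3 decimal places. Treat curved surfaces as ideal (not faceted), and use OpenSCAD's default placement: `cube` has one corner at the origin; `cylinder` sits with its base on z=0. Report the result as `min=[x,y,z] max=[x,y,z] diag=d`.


min=[1.500,3.300,-12.200] max=[8.400,13.300,4.800] diag=20.895

A = translate([4, 5.8, -12.2]) cylinder(h=13.3, r=2.5) → bbox [1.5,3.3,-12.2] .. [6.5,8.3,1.1]
B = cube([1.9, 5, 3.7]) → bbox [0,0,0] .. [1.9,5,3.7]
lo = A.lo+B.lo = [1.5+0, 3.3+0, -12.2+0] = [1.500,3.300,-12.200]
hi = A.hi+B.hi = [6.5+1.9, 8.3+5, 1.1+3.7] = [8.400,13.300,4.800]
diag = √(6.9²+10²+17²) = √436.61 = 20.895


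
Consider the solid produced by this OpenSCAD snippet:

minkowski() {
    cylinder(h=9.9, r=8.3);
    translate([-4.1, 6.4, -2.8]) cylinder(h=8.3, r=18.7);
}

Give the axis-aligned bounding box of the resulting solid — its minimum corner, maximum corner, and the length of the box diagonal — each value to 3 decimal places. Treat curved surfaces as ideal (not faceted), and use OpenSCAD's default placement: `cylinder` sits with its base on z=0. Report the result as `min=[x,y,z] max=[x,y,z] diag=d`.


min=[-31.100,-20.600,-2.800] max=[22.900,33.400,15.400] diag=78.506

A = translate([-4.1, 6.4, -2.8]) cylinder(h=8.3, r=18.7) → bbox [-22.8,-12.3,-2.8] .. [14.6,25.1,5.5]
B = cylinder(h=9.9, r=8.3) → bbox [-8.3,-8.3,0] .. [8.3,8.3,9.9]
lo = A.lo+B.lo = [-22.8-8.3, -12.3-8.3, -2.8+0] = [-31.100,-20.600,-2.800]
hi = A.hi+B.hi = [14.6+8.3, 25.1+8.3, 5.5+9.9] = [22.900,33.400,15.400]
diag = √(54²+54²+18.2²) = √6163.24 = 78.506


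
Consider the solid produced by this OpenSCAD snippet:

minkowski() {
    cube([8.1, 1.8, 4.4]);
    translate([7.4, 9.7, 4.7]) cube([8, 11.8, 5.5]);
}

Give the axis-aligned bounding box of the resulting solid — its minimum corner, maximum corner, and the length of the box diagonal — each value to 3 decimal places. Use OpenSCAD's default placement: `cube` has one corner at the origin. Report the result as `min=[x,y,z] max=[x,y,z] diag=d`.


A = translate([7.4, 9.7, 4.7]) cube([8, 11.8, 5.5]) → bbox [7.4,9.7,4.7] .. [15.4,21.5,10.2]
B = cube([8.1, 1.8, 4.4]) → bbox [0,0,0] .. [8.1,1.8,4.4]
lo = A.lo+B.lo = [7.4+0, 9.7+0, 4.7+0] = [7.400,9.700,4.700]
hi = A.hi+B.hi = [15.4+8.1, 21.5+1.8, 10.2+4.4] = [23.500,23.300,14.600]
diag = √(16.1²+13.6²+9.9²) = √542.18 = 23.285

min=[7.400,9.700,4.700] max=[23.500,23.300,14.600] diag=23.285


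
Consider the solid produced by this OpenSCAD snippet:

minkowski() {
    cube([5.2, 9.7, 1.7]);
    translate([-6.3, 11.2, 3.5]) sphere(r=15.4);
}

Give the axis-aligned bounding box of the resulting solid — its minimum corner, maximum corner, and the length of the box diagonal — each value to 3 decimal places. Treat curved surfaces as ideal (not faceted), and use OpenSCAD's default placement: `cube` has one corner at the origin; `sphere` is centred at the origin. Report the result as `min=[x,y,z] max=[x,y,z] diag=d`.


min=[-21.700,-4.200,-11.900] max=[14.300,36.300,20.600] diag=63.186

A = translate([-6.3, 11.2, 3.5]) sphere(r=15.4) → bbox [-21.7,-4.2,-11.9] .. [9.1,26.6,18.9]
B = cube([5.2, 9.7, 1.7]) → bbox [0,0,0] .. [5.2,9.7,1.7]
lo = A.lo+B.lo = [-21.7+0, -4.2+0, -11.9+0] = [-21.700,-4.200,-11.900]
hi = A.hi+B.hi = [9.1+5.2, 26.6+9.7, 18.9+1.7] = [14.300,36.300,20.600]
diag = √(36²+40.5²+32.5²) = √3992.5 = 63.186


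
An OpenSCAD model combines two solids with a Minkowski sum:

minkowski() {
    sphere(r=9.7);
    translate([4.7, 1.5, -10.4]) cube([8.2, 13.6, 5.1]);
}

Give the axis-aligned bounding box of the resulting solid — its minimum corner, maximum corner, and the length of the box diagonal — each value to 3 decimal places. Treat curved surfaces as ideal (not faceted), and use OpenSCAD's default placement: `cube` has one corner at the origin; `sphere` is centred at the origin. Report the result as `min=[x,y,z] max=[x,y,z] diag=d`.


min=[-5.000,-8.200,-20.100] max=[22.600,24.800,4.400] diag=49.508

A = translate([4.7, 1.5, -10.4]) cube([8.2, 13.6, 5.1]) → bbox [4.7,1.5,-10.4] .. [12.9,15.1,-5.3]
B = sphere(r=9.7) → bbox [-9.7,-9.7,-9.7] .. [9.7,9.7,9.7]
lo = A.lo+B.lo = [4.7-9.7, 1.5-9.7, -10.4-9.7] = [-5.000,-8.200,-20.100]
hi = A.hi+B.hi = [12.9+9.7, 15.1+9.7, -5.3+9.7] = [22.600,24.800,4.400]
diag = √(27.6²+33²+24.5²) = √2451.01 = 49.508


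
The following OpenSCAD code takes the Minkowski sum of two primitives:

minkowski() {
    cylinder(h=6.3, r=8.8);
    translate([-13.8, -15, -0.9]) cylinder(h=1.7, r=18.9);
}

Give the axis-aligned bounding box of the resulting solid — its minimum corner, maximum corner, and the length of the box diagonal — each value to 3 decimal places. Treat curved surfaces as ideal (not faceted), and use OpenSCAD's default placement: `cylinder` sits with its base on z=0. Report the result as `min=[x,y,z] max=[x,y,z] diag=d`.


min=[-41.500,-42.700,-0.900] max=[13.900,12.700,7.100] diag=78.755

A = translate([-13.8, -15, -0.9]) cylinder(h=1.7, r=18.9) → bbox [-32.7,-33.9,-0.9] .. [5.1,3.9,0.8]
B = cylinder(h=6.3, r=8.8) → bbox [-8.8,-8.8,0] .. [8.8,8.8,6.3]
lo = A.lo+B.lo = [-32.7-8.8, -33.9-8.8, -0.9+0] = [-41.500,-42.700,-0.900]
hi = A.hi+B.hi = [5.1+8.8, 3.9+8.8, 0.8+6.3] = [13.900,12.700,7.100]
diag = √(55.4²+55.4²+8²) = √6202.32 = 78.755


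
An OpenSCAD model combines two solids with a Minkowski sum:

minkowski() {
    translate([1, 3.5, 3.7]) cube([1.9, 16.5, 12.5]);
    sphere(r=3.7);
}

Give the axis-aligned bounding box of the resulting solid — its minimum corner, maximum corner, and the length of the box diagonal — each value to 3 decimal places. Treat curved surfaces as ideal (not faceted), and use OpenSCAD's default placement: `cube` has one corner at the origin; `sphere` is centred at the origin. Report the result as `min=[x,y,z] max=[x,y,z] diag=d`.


A = translate([1, 3.5, 3.7]) cube([1.9, 16.5, 12.5]) → bbox [1,3.5,3.7] .. [2.9,20,16.2]
B = sphere(r=3.7) → bbox [-3.7,-3.7,-3.7] .. [3.7,3.7,3.7]
lo = A.lo+B.lo = [1-3.7, 3.5-3.7, 3.7-3.7] = [-2.700,-0.200,0.000]
hi = A.hi+B.hi = [2.9+3.7, 20+3.7, 16.2+3.7] = [6.600,23.700,19.900]
diag = √(9.3²+23.9²+19.9²) = √1053.71 = 32.461

min=[-2.700,-0.200,0.000] max=[6.600,23.700,19.900] diag=32.461


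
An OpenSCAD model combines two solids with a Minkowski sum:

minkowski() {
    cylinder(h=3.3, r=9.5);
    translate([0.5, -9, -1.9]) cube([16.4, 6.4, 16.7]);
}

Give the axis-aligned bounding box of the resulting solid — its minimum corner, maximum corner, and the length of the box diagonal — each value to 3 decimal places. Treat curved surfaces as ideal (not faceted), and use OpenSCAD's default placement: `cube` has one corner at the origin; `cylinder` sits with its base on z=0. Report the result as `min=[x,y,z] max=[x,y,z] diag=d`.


min=[-9.000,-18.500,-1.900] max=[26.400,6.900,18.100] diag=47.941

A = translate([0.5, -9, -1.9]) cube([16.4, 6.4, 16.7]) → bbox [0.5,-9,-1.9] .. [16.9,-2.6,14.8]
B = cylinder(h=3.3, r=9.5) → bbox [-9.5,-9.5,0] .. [9.5,9.5,3.3]
lo = A.lo+B.lo = [0.5-9.5, -9-9.5, -1.9+0] = [-9.000,-18.500,-1.900]
hi = A.hi+B.hi = [16.9+9.5, -2.6+9.5, 14.8+3.3] = [26.400,6.900,18.100]
diag = √(35.4²+25.4²+20²) = √2298.32 = 47.941


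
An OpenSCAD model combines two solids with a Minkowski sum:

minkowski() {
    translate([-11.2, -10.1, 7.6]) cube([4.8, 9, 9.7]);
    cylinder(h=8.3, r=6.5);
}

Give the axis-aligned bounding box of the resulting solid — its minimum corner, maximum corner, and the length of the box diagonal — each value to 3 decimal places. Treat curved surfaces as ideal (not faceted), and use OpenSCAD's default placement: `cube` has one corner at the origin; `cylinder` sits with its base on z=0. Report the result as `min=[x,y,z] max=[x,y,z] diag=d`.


min=[-17.700,-16.600,7.600] max=[0.100,5.400,25.600] diag=33.539

A = translate([-11.2, -10.1, 7.6]) cube([4.8, 9, 9.7]) → bbox [-11.2,-10.1,7.6] .. [-6.4,-1.1,17.3]
B = cylinder(h=8.3, r=6.5) → bbox [-6.5,-6.5,0] .. [6.5,6.5,8.3]
lo = A.lo+B.lo = [-11.2-6.5, -10.1-6.5, 7.6+0] = [-17.700,-16.600,7.600]
hi = A.hi+B.hi = [-6.4+6.5, -1.1+6.5, 17.3+8.3] = [0.100,5.400,25.600]
diag = √(17.8²+22²+18²) = √1124.84 = 33.539


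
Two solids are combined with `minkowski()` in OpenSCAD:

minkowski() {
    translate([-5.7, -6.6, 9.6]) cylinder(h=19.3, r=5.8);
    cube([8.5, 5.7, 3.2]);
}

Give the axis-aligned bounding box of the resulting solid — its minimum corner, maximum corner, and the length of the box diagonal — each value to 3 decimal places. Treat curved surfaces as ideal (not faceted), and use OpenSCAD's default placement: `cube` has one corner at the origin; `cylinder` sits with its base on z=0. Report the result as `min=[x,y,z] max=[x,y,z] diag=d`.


min=[-11.500,-12.400,9.600] max=[8.600,4.900,32.100] diag=34.779

A = translate([-5.7, -6.6, 9.6]) cylinder(h=19.3, r=5.8) → bbox [-11.5,-12.4,9.6] .. [0.1,-0.8,28.9]
B = cube([8.5, 5.7, 3.2]) → bbox [0,0,0] .. [8.5,5.7,3.2]
lo = A.lo+B.lo = [-11.5+0, -12.4+0, 9.6+0] = [-11.500,-12.400,9.600]
hi = A.hi+B.hi = [0.1+8.5, -0.8+5.7, 28.9+3.2] = [8.600,4.900,32.100]
diag = √(20.1²+17.3²+22.5²) = √1209.55 = 34.779


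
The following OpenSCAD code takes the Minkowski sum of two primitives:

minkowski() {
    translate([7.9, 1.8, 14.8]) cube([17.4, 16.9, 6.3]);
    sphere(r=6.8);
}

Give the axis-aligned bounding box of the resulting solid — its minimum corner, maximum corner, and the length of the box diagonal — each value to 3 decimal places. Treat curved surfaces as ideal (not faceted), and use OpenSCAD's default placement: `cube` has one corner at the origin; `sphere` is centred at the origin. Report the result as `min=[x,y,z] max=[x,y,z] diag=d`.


A = translate([7.9, 1.8, 14.8]) cube([17.4, 16.9, 6.3]) → bbox [7.9,1.8,14.8] .. [25.3,18.7,21.1]
B = sphere(r=6.8) → bbox [-6.8,-6.8,-6.8] .. [6.8,6.8,6.8]
lo = A.lo+B.lo = [7.9-6.8, 1.8-6.8, 14.8-6.8] = [1.100,-5.000,8.000]
hi = A.hi+B.hi = [25.3+6.8, 18.7+6.8, 21.1+6.8] = [32.100,25.500,27.900]
diag = √(31²+30.5²+19.9²) = √2287.26 = 47.825

min=[1.100,-5.000,8.000] max=[32.100,25.500,27.900] diag=47.825


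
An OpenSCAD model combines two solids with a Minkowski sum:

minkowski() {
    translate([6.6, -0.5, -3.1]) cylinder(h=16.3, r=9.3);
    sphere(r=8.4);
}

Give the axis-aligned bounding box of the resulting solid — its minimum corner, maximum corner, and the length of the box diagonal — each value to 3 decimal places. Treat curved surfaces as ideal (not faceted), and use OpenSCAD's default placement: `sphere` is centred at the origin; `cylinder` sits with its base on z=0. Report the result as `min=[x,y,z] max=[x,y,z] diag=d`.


min=[-11.100,-18.200,-11.500] max=[24.300,17.200,21.600] diag=60.016

A = translate([6.6, -0.5, -3.1]) cylinder(h=16.3, r=9.3) → bbox [-2.7,-9.8,-3.1] .. [15.9,8.8,13.2]
B = sphere(r=8.4) → bbox [-8.4,-8.4,-8.4] .. [8.4,8.4,8.4]
lo = A.lo+B.lo = [-2.7-8.4, -9.8-8.4, -3.1-8.4] = [-11.100,-18.200,-11.500]
hi = A.hi+B.hi = [15.9+8.4, 8.8+8.4, 13.2+8.4] = [24.300,17.200,21.600]
diag = √(35.4²+35.4²+33.1²) = √3601.93 = 60.016


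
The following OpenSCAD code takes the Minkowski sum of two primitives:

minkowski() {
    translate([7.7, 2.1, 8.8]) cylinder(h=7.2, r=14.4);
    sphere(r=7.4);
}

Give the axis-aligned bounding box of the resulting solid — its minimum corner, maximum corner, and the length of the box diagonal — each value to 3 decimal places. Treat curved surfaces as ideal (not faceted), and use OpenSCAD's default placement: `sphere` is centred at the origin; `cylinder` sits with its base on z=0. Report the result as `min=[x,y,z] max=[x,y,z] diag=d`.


min=[-14.100,-19.700,1.400] max=[29.500,23.900,23.400] diag=65.467

A = translate([7.7, 2.1, 8.8]) cylinder(h=7.2, r=14.4) → bbox [-6.7,-12.3,8.8] .. [22.1,16.5,16]
B = sphere(r=7.4) → bbox [-7.4,-7.4,-7.4] .. [7.4,7.4,7.4]
lo = A.lo+B.lo = [-6.7-7.4, -12.3-7.4, 8.8-7.4] = [-14.100,-19.700,1.400]
hi = A.hi+B.hi = [22.1+7.4, 16.5+7.4, 16+7.4] = [29.500,23.900,23.400]
diag = √(43.6²+43.6²+22²) = √4285.92 = 65.467


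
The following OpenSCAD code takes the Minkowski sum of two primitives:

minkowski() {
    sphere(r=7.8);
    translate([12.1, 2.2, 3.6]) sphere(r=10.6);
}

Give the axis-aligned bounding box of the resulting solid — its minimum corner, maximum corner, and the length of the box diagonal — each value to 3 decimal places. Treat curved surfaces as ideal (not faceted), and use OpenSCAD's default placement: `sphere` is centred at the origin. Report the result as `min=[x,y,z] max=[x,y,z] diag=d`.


A = translate([12.1, 2.2, 3.6]) sphere(r=10.6) → bbox [1.5,-8.4,-7] .. [22.7,12.8,14.2]
B = sphere(r=7.8) → bbox [-7.8,-7.8,-7.8] .. [7.8,7.8,7.8]
lo = A.lo+B.lo = [1.5-7.8, -8.4-7.8, -7-7.8] = [-6.300,-16.200,-14.800]
hi = A.hi+B.hi = [22.7+7.8, 12.8+7.8, 14.2+7.8] = [30.500,20.600,22.000]
diag = √(36.8²+36.8²+36.8²) = √4062.72 = 63.739

min=[-6.300,-16.200,-14.800] max=[30.500,20.600,22.000] diag=63.739


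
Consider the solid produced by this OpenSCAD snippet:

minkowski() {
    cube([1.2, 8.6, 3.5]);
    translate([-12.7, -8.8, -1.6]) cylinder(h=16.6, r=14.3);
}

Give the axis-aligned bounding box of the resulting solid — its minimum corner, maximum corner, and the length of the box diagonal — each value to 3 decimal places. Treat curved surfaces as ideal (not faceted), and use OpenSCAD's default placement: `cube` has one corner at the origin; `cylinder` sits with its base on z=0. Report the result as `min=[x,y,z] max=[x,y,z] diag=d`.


A = translate([-12.7, -8.8, -1.6]) cylinder(h=16.6, r=14.3) → bbox [-27,-23.1,-1.6] .. [1.6,5.5,15]
B = cube([1.2, 8.6, 3.5]) → bbox [0,0,0] .. [1.2,8.6,3.5]
lo = A.lo+B.lo = [-27+0, -23.1+0, -1.6+0] = [-27.000,-23.100,-1.600]
hi = A.hi+B.hi = [1.6+1.2, 5.5+8.6, 15+3.5] = [2.800,14.100,18.500]
diag = √(29.8²+37.2²+20.1²) = √2675.89 = 51.729

min=[-27.000,-23.100,-1.600] max=[2.800,14.100,18.500] diag=51.729


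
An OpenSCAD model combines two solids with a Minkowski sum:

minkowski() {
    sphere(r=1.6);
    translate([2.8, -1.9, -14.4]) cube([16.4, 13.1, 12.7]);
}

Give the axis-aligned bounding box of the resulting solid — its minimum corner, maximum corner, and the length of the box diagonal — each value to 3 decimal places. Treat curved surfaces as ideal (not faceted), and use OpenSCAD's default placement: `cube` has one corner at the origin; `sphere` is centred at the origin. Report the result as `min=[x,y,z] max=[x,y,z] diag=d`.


min=[1.200,-3.500,-16.000] max=[20.800,12.800,-0.100] diag=30.044

A = translate([2.8, -1.9, -14.4]) cube([16.4, 13.1, 12.7]) → bbox [2.8,-1.9,-14.4] .. [19.2,11.2,-1.7]
B = sphere(r=1.6) → bbox [-1.6,-1.6,-1.6] .. [1.6,1.6,1.6]
lo = A.lo+B.lo = [2.8-1.6, -1.9-1.6, -14.4-1.6] = [1.200,-3.500,-16.000]
hi = A.hi+B.hi = [19.2+1.6, 11.2+1.6, -1.7+1.6] = [20.800,12.800,-0.100]
diag = √(19.6²+16.3²+15.9²) = √902.66 = 30.044


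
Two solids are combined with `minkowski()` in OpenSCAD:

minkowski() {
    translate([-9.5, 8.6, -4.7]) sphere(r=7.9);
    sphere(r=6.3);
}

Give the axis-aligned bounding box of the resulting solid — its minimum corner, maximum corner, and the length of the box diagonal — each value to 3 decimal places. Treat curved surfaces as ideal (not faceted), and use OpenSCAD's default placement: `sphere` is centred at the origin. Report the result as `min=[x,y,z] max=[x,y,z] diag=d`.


A = translate([-9.5, 8.6, -4.7]) sphere(r=7.9) → bbox [-17.4,0.7,-12.6] .. [-1.6,16.5,3.2]
B = sphere(r=6.3) → bbox [-6.3,-6.3,-6.3] .. [6.3,6.3,6.3]
lo = A.lo+B.lo = [-17.4-6.3, 0.7-6.3, -12.6-6.3] = [-23.700,-5.600,-18.900]
hi = A.hi+B.hi = [-1.6+6.3, 16.5+6.3, 3.2+6.3] = [4.700,22.800,9.500]
diag = √(28.4²+28.4²+28.4²) = √2419.68 = 49.190

min=[-23.700,-5.600,-18.900] max=[4.700,22.800,9.500] diag=49.190


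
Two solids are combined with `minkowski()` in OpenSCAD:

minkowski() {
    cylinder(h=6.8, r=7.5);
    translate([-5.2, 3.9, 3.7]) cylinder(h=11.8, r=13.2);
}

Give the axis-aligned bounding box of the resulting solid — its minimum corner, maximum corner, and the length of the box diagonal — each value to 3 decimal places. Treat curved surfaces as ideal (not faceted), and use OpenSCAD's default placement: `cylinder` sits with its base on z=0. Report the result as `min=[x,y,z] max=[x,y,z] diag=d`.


A = translate([-5.2, 3.9, 3.7]) cylinder(h=11.8, r=13.2) → bbox [-18.4,-9.3,3.7] .. [8,17.1,15.5]
B = cylinder(h=6.8, r=7.5) → bbox [-7.5,-7.5,0] .. [7.5,7.5,6.8]
lo = A.lo+B.lo = [-18.4-7.5, -9.3-7.5, 3.7+0] = [-25.900,-16.800,3.700]
hi = A.hi+B.hi = [8+7.5, 17.1+7.5, 15.5+6.8] = [15.500,24.600,22.300]
diag = √(41.4²+41.4²+18.6²) = √3773.88 = 61.432

min=[-25.900,-16.800,3.700] max=[15.500,24.600,22.300] diag=61.432


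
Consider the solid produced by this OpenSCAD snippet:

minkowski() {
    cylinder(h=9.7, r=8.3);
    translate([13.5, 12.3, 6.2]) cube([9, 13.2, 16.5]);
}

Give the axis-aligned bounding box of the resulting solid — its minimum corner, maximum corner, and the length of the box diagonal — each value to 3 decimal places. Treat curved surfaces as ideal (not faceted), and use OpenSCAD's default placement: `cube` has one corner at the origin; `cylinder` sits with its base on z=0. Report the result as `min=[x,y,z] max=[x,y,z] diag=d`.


A = translate([13.5, 12.3, 6.2]) cube([9, 13.2, 16.5]) → bbox [13.5,12.3,6.2] .. [22.5,25.5,22.7]
B = cylinder(h=9.7, r=8.3) → bbox [-8.3,-8.3,0] .. [8.3,8.3,9.7]
lo = A.lo+B.lo = [13.5-8.3, 12.3-8.3, 6.2+0] = [5.200,4.000,6.200]
hi = A.hi+B.hi = [22.5+8.3, 25.5+8.3, 22.7+9.7] = [30.800,33.800,32.400]
diag = √(25.6²+29.8²+26.2²) = √2229.84 = 47.221

min=[5.200,4.000,6.200] max=[30.800,33.800,32.400] diag=47.221


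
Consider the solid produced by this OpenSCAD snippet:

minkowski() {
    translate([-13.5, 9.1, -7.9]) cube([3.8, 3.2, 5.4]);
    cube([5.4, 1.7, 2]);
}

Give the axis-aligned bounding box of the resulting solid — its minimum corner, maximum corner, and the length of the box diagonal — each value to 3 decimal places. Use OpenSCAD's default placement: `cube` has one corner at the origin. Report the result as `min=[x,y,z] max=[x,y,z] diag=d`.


min=[-13.500,9.100,-7.900] max=[-4.300,14.000,-0.500] diag=12.783

A = translate([-13.5, 9.1, -7.9]) cube([3.8, 3.2, 5.4]) → bbox [-13.5,9.1,-7.9] .. [-9.7,12.3,-2.5]
B = cube([5.4, 1.7, 2]) → bbox [0,0,0] .. [5.4,1.7,2]
lo = A.lo+B.lo = [-13.5+0, 9.1+0, -7.9+0] = [-13.500,9.100,-7.900]
hi = A.hi+B.hi = [-9.7+5.4, 12.3+1.7, -2.5+2] = [-4.300,14.000,-0.500]
diag = √(9.2²+4.9²+7.4²) = √163.41 = 12.783


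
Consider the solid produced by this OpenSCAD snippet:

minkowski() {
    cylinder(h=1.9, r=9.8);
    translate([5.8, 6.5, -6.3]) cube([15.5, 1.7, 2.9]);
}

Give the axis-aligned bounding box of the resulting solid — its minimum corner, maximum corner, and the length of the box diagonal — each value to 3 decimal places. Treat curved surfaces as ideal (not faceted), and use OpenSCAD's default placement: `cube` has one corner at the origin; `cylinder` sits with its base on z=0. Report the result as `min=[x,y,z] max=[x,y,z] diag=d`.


A = translate([5.8, 6.5, -6.3]) cube([15.5, 1.7, 2.9]) → bbox [5.8,6.5,-6.3] .. [21.3,8.2,-3.4]
B = cylinder(h=1.9, r=9.8) → bbox [-9.8,-9.8,0] .. [9.8,9.8,1.9]
lo = A.lo+B.lo = [5.8-9.8, 6.5-9.8, -6.3+0] = [-4.000,-3.300,-6.300]
hi = A.hi+B.hi = [21.3+9.8, 8.2+9.8, -3.4+1.9] = [31.100,18.000,-1.500]
diag = √(35.1²+21.3²+4.8²) = √1708.74 = 41.337

min=[-4.000,-3.300,-6.300] max=[31.100,18.000,-1.500] diag=41.337


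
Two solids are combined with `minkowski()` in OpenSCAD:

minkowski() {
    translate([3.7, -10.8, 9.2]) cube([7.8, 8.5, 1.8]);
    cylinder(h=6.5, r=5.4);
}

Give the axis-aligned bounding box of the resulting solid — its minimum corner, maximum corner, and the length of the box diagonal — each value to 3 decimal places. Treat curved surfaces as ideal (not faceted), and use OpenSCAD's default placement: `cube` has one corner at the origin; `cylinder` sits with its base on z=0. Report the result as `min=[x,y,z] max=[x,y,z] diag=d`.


A = translate([3.7, -10.8, 9.2]) cube([7.8, 8.5, 1.8]) → bbox [3.7,-10.8,9.2] .. [11.5,-2.3,11]
B = cylinder(h=6.5, r=5.4) → bbox [-5.4,-5.4,0] .. [5.4,5.4,6.5]
lo = A.lo+B.lo = [3.7-5.4, -10.8-5.4, 9.2+0] = [-1.700,-16.200,9.200]
hi = A.hi+B.hi = [11.5+5.4, -2.3+5.4, 11+6.5] = [16.900,3.100,17.500]
diag = √(18.6²+19.3²+8.3²) = √787.34 = 28.060

min=[-1.700,-16.200,9.200] max=[16.900,3.100,17.500] diag=28.060


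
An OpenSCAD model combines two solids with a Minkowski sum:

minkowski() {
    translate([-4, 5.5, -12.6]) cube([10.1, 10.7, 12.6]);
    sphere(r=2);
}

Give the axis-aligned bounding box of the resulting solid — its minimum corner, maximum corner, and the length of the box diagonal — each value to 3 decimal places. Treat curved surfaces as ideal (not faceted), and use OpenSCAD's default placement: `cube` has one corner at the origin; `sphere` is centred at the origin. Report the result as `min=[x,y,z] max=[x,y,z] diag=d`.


A = translate([-4, 5.5, -12.6]) cube([10.1, 10.7, 12.6]) → bbox [-4,5.5,-12.6] .. [6.1,16.2,0]
B = sphere(r=2) → bbox [-2,-2,-2] .. [2,2,2]
lo = A.lo+B.lo = [-4-2, 5.5-2, -12.6-2] = [-6.000,3.500,-14.600]
hi = A.hi+B.hi = [6.1+2, 16.2+2, 0+2] = [8.100,18.200,2.000]
diag = √(14.1²+14.7²+16.6²) = √690.46 = 26.277

min=[-6.000,3.500,-14.600] max=[8.100,18.200,2.000] diag=26.277


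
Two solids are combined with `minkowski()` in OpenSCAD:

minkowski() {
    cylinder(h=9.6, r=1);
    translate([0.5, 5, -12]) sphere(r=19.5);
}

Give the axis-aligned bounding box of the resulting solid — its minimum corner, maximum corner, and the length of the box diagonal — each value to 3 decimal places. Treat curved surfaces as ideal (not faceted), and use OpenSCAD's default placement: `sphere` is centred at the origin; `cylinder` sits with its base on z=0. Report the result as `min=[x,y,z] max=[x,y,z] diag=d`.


A = translate([0.5, 5, -12]) sphere(r=19.5) → bbox [-19,-14.5,-31.5] .. [20,24.5,7.5]
B = cylinder(h=9.6, r=1) → bbox [-1,-1,0] .. [1,1,9.6]
lo = A.lo+B.lo = [-19-1, -14.5-1, -31.5+0] = [-20.000,-15.500,-31.500]
hi = A.hi+B.hi = [20+1, 24.5+1, 7.5+9.6] = [21.000,25.500,17.100]
diag = √(41²+41²+48.6²) = √5723.96 = 75.657

min=[-20.000,-15.500,-31.500] max=[21.000,25.500,17.100] diag=75.657


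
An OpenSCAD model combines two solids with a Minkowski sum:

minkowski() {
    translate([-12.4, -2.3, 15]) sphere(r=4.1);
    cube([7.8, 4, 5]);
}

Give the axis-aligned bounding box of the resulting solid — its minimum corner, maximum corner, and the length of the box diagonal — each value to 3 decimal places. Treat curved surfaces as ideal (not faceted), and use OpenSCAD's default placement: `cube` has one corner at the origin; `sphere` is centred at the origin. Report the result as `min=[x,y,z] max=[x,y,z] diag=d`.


A = translate([-12.4, -2.3, 15]) sphere(r=4.1) → bbox [-16.5,-6.4,10.9] .. [-8.3,1.8,19.1]
B = cube([7.8, 4, 5]) → bbox [0,0,0] .. [7.8,4,5]
lo = A.lo+B.lo = [-16.5+0, -6.4+0, 10.9+0] = [-16.500,-6.400,10.900]
hi = A.hi+B.hi = [-8.3+7.8, 1.8+4, 19.1+5] = [-0.500,5.800,24.100]
diag = √(16²+12.2²+13.2²) = √579.08 = 24.064

min=[-16.500,-6.400,10.900] max=[-0.500,5.800,24.100] diag=24.064


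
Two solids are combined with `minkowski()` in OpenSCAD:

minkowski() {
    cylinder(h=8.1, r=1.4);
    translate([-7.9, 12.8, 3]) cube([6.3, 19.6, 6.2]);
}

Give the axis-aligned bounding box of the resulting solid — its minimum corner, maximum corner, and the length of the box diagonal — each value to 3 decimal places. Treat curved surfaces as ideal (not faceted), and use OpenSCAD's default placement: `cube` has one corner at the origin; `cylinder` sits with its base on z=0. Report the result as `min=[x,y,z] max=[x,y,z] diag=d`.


min=[-9.300,11.400,3.000] max=[-0.200,33.800,17.300] diag=28.090

A = translate([-7.9, 12.8, 3]) cube([6.3, 19.6, 6.2]) → bbox [-7.9,12.8,3] .. [-1.6,32.4,9.2]
B = cylinder(h=8.1, r=1.4) → bbox [-1.4,-1.4,0] .. [1.4,1.4,8.1]
lo = A.lo+B.lo = [-7.9-1.4, 12.8-1.4, 3+0] = [-9.300,11.400,3.000]
hi = A.hi+B.hi = [-1.6+1.4, 32.4+1.4, 9.2+8.1] = [-0.200,33.800,17.300]
diag = √(9.1²+22.4²+14.3²) = √789.06 = 28.090


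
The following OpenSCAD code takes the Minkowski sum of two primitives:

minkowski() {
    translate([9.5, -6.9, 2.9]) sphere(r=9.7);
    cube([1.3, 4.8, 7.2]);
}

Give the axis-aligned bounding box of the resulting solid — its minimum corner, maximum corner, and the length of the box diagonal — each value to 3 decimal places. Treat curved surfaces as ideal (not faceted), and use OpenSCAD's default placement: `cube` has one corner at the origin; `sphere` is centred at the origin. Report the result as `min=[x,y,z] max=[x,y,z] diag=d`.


min=[-0.200,-16.600,-6.800] max=[20.500,7.600,19.800] diag=41.493

A = translate([9.5, -6.9, 2.9]) sphere(r=9.7) → bbox [-0.2,-16.6,-6.8] .. [19.2,2.8,12.6]
B = cube([1.3, 4.8, 7.2]) → bbox [0,0,0] .. [1.3,4.8,7.2]
lo = A.lo+B.lo = [-0.2+0, -16.6+0, -6.8+0] = [-0.200,-16.600,-6.800]
hi = A.hi+B.hi = [19.2+1.3, 2.8+4.8, 12.6+7.2] = [20.500,7.600,19.800]
diag = √(20.7²+24.2²+26.6²) = √1721.69 = 41.493


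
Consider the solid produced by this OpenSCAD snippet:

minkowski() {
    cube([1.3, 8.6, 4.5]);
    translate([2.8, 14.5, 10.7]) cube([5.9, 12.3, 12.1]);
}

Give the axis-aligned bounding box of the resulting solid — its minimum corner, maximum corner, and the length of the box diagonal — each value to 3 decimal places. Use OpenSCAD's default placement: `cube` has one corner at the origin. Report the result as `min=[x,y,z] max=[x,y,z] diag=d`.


min=[2.800,14.500,10.700] max=[10.000,35.400,27.300] diag=27.644

A = translate([2.8, 14.5, 10.7]) cube([5.9, 12.3, 12.1]) → bbox [2.8,14.5,10.7] .. [8.7,26.8,22.8]
B = cube([1.3, 8.6, 4.5]) → bbox [0,0,0] .. [1.3,8.6,4.5]
lo = A.lo+B.lo = [2.8+0, 14.5+0, 10.7+0] = [2.800,14.500,10.700]
hi = A.hi+B.hi = [8.7+1.3, 26.8+8.6, 22.8+4.5] = [10.000,35.400,27.300]
diag = √(7.2²+20.9²+16.6²) = √764.21 = 27.644


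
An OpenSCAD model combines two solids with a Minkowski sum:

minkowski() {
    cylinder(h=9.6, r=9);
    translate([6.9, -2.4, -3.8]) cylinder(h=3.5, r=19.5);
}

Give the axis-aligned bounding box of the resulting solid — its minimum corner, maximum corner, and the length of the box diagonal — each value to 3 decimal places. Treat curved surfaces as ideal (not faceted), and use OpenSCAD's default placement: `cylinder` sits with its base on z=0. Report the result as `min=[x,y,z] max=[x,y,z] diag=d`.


A = translate([6.9, -2.4, -3.8]) cylinder(h=3.5, r=19.5) → bbox [-12.6,-21.9,-3.8] .. [26.4,17.1,-0.3]
B = cylinder(h=9.6, r=9) → bbox [-9,-9,0] .. [9,9,9.6]
lo = A.lo+B.lo = [-12.6-9, -21.9-9, -3.8+0] = [-21.600,-30.900,-3.800]
hi = A.hi+B.hi = [26.4+9, 17.1+9, -0.3+9.6] = [35.400,26.100,9.300]
diag = √(57²+57²+13.1²) = √6669.61 = 81.668

min=[-21.600,-30.900,-3.800] max=[35.400,26.100,9.300] diag=81.668


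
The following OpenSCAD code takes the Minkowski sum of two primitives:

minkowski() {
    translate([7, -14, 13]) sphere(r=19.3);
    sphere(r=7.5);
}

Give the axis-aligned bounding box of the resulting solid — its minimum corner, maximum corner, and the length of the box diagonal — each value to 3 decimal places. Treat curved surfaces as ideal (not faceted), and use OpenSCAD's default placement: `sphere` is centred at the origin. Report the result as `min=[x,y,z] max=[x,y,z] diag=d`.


A = translate([7, -14, 13]) sphere(r=19.3) → bbox [-12.3,-33.3,-6.3] .. [26.3,5.3,32.3]
B = sphere(r=7.5) → bbox [-7.5,-7.5,-7.5] .. [7.5,7.5,7.5]
lo = A.lo+B.lo = [-12.3-7.5, -33.3-7.5, -6.3-7.5] = [-19.800,-40.800,-13.800]
hi = A.hi+B.hi = [26.3+7.5, 5.3+7.5, 32.3+7.5] = [33.800,12.800,39.800]
diag = √(53.6²+53.6²+53.6²) = √8618.88 = 92.838

min=[-19.800,-40.800,-13.800] max=[33.800,12.800,39.800] diag=92.838
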